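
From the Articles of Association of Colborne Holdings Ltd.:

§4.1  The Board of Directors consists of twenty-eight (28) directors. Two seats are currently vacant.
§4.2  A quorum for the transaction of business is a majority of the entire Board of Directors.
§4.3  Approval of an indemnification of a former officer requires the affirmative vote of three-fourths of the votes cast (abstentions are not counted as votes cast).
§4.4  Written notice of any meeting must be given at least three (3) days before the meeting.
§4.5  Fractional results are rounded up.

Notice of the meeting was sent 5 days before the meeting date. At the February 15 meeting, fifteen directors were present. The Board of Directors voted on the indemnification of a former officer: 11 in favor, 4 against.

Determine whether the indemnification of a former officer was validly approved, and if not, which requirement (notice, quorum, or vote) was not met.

Invalid — vote requirement not satisfied.

Notice: 5 days given; 3 required (5 ≥ 3). Satisfied.
Quorum: 15 present; quorum is 15. Satisfied.
Vote: the indemnification of a former officer requires three-fourths of the votes cast (15). 3/4 of 15 = 11.25, rounded up to 12, so 12 affirmative votes are needed; 11 voted in favor. Not satisfied.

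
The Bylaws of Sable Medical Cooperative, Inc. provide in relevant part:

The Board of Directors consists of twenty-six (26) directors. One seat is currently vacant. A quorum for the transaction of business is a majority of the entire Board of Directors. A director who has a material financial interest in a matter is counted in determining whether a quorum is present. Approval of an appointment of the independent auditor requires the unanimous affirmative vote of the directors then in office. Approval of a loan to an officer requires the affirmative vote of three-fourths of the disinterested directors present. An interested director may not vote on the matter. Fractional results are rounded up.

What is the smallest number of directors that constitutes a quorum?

A majority of 26 is 14.

14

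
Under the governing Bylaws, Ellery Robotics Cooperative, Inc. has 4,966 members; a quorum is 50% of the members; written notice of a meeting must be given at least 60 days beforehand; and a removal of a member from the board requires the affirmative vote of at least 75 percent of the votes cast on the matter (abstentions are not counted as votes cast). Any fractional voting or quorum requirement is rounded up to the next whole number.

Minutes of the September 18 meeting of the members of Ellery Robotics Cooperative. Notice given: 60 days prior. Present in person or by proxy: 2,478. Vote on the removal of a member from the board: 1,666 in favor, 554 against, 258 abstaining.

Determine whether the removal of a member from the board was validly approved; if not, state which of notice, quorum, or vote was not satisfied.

Notice: 60 days given; 60 required. Satisfied.
Quorum: 50% of 4,966 = 2,483; 2,478 present. Not satisfied.
Vote: requires three-fourths of the votes cast (2,478 − 258 abstaining = 2,220); 3/4 of 2220 = 1665, so 1,665 needed; 1,666 in favor. Satisfied.

Invalid — quorum requirement not satisfied.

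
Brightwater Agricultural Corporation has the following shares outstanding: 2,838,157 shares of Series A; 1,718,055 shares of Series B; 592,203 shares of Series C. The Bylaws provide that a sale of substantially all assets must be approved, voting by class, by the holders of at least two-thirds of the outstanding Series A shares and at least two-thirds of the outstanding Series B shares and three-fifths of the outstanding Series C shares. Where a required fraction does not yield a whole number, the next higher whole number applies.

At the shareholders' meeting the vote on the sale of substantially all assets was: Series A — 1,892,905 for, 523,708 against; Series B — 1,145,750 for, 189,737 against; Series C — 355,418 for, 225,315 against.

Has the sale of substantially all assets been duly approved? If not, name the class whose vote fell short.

Approved — every class gave the required vote.

Series A: 2/3 of 2838157 = 1892104.67, rounded up to 1892105; 1,892,105 required, 1,892,905 in favor — approved.
Series B: 2/3 of 1718055 = 1145370; 1,145,370 required, 1,145,750 in favor — approved.
Series C: 3/5 of 592203 = 355321.80, rounded up to 355322; 355,322 required, 355,418 in favor — approved.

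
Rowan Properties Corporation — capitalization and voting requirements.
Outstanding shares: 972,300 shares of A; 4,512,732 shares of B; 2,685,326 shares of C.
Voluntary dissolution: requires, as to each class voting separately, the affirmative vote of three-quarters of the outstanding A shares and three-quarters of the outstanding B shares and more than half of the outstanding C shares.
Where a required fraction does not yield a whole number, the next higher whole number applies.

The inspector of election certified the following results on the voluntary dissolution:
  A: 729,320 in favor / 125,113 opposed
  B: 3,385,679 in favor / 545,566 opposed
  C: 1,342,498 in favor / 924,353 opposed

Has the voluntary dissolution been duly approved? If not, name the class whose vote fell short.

A: 3/4 of 972300 = 729225; 729,225 required, 729,320 in favor — approved.
B: 3/4 of 4512732 = 3384549; 3,384,549 required, 3,385,679 in favor — approved.
C: a majority of 2685326 is 1342664; 1,342,664 required, 1,342,498 in favor — not approved.

Not approved — the C shares did not give the required vote.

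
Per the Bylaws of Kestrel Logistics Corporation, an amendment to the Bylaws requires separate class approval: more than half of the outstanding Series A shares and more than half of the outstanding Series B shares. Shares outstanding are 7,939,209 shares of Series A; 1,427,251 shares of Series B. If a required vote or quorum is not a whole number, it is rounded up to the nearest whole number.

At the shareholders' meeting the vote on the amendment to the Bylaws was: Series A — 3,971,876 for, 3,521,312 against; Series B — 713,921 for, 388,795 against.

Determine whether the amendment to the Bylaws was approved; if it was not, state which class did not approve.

Series A: a majority of 7939209 is 3969605; 3,969,605 required, 3,971,876 in favor — approved.
Series B: a majority of 1427251 is 713626; 713,626 required, 713,921 in favor — approved.

Approved — every class gave the required vote.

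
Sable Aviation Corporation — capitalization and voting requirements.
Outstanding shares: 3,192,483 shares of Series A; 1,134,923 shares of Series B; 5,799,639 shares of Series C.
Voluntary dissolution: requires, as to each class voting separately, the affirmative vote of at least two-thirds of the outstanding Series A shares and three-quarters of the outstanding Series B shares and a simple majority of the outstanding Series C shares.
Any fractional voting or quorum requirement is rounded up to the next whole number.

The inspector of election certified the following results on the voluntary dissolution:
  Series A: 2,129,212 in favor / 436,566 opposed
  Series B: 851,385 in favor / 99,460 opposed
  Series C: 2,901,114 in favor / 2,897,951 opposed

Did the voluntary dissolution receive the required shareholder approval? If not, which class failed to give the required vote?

Approved — every class gave the required vote.

Series A: 2/3 of 3192483 = 2128322; 2,128,322 required, 2,129,212 in favor — approved.
Series B: 3/4 of 1134923 = 851192.25, rounded up to 851193; 851,193 required, 851,385 in favor — approved.
Series C: a majority of 5799639 is 2899820; 2,899,820 required, 2,901,114 in favor — approved.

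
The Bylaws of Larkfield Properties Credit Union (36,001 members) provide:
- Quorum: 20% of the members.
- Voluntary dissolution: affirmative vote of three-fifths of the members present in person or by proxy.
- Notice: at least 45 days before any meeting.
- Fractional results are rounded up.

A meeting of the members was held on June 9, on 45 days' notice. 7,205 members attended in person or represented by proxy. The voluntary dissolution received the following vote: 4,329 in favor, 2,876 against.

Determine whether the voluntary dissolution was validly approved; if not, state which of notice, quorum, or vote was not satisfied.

Valid — all requirements satisfied.

Notice: 45 days given; 45 required. Satisfied.
Quorum: 20% of 36,001 = 7,200.20, rounded up to 7,201; 7,205 present. Satisfied.
Vote: requires three-fifths of those present (7,205); 3/5 of 7205 = 4323, so 4,323 needed; 4,329 in favor. Satisfied.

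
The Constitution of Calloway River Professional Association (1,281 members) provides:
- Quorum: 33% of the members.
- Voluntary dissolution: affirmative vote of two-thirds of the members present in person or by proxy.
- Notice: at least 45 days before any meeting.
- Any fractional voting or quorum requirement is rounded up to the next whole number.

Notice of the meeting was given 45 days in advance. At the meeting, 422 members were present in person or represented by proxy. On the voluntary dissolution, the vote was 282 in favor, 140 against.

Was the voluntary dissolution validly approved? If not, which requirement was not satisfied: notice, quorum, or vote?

Notice: 45 days given; 45 required. Satisfied.
Quorum: 33% of 1,281 = 422.73, rounded up to 423; 422 present. Not satisfied.
Vote: requires two-thirds of those present (422); 2/3 of 422 = 281.33, rounded up to 282, so 282 needed; 282 in favor. Satisfied.

Invalid — quorum requirement not satisfied.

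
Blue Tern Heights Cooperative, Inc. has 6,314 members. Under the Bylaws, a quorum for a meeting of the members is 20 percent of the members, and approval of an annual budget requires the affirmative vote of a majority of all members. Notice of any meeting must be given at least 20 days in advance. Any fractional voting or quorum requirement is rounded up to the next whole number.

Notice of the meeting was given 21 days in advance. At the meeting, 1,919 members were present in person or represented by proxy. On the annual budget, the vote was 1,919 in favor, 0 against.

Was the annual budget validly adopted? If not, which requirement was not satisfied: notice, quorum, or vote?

Notice: 21 days given; 20 required. Satisfied.
Quorum: 20% of 6,314 = 1,262.80, rounded up to 1,263; 1,919 present. Satisfied.
Vote: requires a majority of all members (6,314); a majority of 6314 is 3158, so 3,158 needed; 1,919 in favor. Not satisfied.

Invalid — vote requirement not satisfied.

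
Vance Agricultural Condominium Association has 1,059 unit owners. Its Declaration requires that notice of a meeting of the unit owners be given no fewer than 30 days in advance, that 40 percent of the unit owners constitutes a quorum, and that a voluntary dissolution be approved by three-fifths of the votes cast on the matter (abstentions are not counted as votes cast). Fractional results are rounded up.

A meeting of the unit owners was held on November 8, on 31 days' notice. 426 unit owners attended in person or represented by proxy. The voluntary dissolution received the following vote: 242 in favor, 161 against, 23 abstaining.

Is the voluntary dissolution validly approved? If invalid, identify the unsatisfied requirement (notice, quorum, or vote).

Valid — all requirements satisfied.

Notice: 31 days given; 30 required. Satisfied.
Quorum: 40% of 1,059 = 423.60, rounded up to 424; 426 present. Satisfied.
Vote: requires three-fifths of the votes cast (426 − 23 abstaining = 403); 3/5 of 403 = 241.80, rounded up to 242, so 242 needed; 242 in favor. Satisfied.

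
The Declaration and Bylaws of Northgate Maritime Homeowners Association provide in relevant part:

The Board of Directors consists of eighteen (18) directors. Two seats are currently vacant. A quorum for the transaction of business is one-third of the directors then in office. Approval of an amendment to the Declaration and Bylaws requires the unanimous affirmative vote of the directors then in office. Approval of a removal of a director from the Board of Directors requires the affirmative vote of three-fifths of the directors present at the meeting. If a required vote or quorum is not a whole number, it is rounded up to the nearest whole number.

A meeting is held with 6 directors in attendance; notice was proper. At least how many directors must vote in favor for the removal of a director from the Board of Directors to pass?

The removal of a director from the Board of Directors requires three-fifths of the directors present (6).
3/5 of 6 = 3.60, rounded up to 4.

4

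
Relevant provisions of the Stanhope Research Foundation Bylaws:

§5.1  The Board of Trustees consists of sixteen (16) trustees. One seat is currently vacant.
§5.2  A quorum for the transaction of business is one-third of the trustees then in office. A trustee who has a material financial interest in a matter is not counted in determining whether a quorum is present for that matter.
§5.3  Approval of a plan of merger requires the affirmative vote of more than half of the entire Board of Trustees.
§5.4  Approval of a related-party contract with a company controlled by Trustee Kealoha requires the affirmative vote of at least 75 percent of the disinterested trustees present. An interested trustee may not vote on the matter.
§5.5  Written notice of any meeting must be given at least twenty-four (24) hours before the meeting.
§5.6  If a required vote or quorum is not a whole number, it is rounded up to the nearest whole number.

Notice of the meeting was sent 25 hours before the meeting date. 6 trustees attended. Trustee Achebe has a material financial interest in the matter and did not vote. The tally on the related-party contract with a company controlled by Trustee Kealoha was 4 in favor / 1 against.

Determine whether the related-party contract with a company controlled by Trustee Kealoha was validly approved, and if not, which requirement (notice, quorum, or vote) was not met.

Valid — all requirements satisfied.

Notice: 25 hours given; 24 required (25 ≥ 24). Satisfied.
Quorum: 6 present, but the 1 interested trustee does not count, leaving 5. Quorum is 5. Satisfied.
Vote: the related-party contract with a company controlled by Trustee Kealoha requires three-fourths of the disinterested trustees present (6 − 1 = 5). 3/4 of 5 = 3.75, rounded up to 4, so 4 affirmative votes are needed; 4 voted in favor. Satisfied.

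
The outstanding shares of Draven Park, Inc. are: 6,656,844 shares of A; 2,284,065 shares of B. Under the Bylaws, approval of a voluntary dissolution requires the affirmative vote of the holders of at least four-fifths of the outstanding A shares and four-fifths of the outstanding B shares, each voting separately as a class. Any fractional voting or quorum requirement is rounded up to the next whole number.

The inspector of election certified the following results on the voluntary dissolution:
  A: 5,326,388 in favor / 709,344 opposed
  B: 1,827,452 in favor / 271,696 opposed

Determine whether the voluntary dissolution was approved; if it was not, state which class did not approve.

A: 4/5 of 6656844 = 5325475.20, rounded up to 5325476; 5,325,476 required, 5,326,388 in favor — approved.
B: 4/5 of 2284065 = 1827252; 1,827,252 required, 1,827,452 in favor — approved.

Approved — every class gave the required vote.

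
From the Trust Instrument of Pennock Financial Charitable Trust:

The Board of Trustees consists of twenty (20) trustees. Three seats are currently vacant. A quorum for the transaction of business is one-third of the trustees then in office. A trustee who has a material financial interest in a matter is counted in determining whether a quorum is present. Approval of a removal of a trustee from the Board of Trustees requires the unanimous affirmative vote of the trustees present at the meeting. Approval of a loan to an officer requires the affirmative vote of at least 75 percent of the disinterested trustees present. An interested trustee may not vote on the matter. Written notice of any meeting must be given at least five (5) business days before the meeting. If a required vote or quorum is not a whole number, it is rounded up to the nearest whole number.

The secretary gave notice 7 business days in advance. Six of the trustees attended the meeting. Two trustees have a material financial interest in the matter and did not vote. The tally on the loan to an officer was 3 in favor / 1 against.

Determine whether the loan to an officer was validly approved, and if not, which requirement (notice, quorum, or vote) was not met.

Valid — all requirements satisfied.

Notice: 7 business days given; 5 required (7 ≥ 5). Satisfied.
Quorum: 6 present (interested trustees count toward quorum); quorum is 6. Satisfied.
Vote: the loan to an officer requires three-fourths of the disinterested trustees present (6 − 2 = 4). 3/4 of 4 = 3, so 3 affirmative votes are needed; 3 voted in favor. Satisfied.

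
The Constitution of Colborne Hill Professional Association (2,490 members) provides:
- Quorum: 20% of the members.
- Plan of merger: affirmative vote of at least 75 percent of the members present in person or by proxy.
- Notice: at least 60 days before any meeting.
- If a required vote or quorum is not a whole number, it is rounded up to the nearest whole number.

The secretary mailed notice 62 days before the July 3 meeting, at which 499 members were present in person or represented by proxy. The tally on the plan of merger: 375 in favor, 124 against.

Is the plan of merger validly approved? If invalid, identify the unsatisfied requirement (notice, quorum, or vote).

Valid — all requirements satisfied.

Notice: 62 days given; 60 required. Satisfied.
Quorum: 20% of 2,490 = 498; 499 present. Satisfied.
Vote: requires three-fourths of those present (499); 3/4 of 499 = 374.25, rounded up to 375, so 375 needed; 375 in favor. Satisfied.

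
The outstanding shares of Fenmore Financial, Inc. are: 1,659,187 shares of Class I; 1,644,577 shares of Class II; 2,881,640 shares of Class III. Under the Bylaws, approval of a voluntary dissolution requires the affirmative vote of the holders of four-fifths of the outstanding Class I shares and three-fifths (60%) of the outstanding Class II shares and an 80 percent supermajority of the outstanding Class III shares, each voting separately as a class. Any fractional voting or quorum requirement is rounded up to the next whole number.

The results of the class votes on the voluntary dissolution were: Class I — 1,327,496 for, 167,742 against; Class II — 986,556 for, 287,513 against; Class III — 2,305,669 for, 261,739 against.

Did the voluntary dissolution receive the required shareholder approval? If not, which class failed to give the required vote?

Class I: 4/5 of 1659187 = 1327349.60, rounded up to 1327350; 1,327,350 required, 1,327,496 in favor — approved.
Class II: 3/5 of 1644577 = 986746.20, rounded up to 986747; 986,747 required, 986,556 in favor — not approved.
Class III: 4/5 of 2881640 = 2305312; 2,305,312 required, 2,305,669 in favor — approved.

Not approved — the Class II shares did not give the required vote.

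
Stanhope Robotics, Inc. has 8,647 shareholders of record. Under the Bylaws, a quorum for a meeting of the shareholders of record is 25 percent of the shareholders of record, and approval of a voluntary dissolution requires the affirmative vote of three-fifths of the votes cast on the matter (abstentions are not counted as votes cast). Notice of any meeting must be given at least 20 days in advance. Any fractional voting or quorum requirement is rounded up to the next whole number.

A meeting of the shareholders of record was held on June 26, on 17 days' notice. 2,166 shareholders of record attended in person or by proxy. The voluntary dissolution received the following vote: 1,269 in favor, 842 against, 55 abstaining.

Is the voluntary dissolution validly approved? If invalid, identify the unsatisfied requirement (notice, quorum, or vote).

Notice: 17 days given; 20 required. Not satisfied.
Quorum: 25% of 8,647 = 2,161.75, rounded up to 2,162; 2,166 present. Satisfied.
Vote: requires three-fifths of the votes cast (2,166 − 55 abstaining = 2,111); 3/5 of 2111 = 1266.60, rounded up to 1267, so 1,267 needed; 1,269 in favor. Satisfied.

Invalid — notice requirement not satisfied.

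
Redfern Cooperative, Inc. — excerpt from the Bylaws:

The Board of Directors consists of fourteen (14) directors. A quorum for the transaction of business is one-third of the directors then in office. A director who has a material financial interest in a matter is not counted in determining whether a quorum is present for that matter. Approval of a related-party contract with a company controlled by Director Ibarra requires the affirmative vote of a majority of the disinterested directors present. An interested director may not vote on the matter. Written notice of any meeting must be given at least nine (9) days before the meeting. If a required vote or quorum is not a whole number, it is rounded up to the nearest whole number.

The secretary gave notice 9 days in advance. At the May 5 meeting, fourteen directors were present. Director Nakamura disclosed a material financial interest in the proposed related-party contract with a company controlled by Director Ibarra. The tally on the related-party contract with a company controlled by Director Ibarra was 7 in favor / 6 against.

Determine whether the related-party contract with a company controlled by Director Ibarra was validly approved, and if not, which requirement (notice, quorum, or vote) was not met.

Valid — all requirements satisfied.

Notice: 9 days given; 9 required (9 ≥ 9). Satisfied.
Quorum: 14 present, but the 1 interested director does not count, leaving 13. Quorum is 5. Satisfied.
Vote: the related-party contract with a company controlled by Director Ibarra requires a majority of the disinterested directors present (14 − 1 = 13). A majority of 13 is 7, so 7 affirmative votes are needed; 7 voted in favor. Satisfied.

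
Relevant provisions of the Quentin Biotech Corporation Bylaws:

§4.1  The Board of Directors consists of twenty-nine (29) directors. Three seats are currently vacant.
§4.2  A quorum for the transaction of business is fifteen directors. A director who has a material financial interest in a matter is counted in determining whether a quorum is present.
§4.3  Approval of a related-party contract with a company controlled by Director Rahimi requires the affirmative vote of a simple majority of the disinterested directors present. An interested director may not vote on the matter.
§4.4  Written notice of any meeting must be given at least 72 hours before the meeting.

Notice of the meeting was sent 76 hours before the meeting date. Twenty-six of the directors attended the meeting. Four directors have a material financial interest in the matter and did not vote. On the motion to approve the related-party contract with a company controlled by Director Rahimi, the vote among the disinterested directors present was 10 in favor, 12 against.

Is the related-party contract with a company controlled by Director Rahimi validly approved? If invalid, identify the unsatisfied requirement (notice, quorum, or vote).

Notice: 76 hours given; 72 required (76 ≥ 72). Satisfied.
Quorum: 26 present (interested directors count toward quorum); quorum is 15. Satisfied.
Vote: the related-party contract with a company controlled by Director Rahimi requires a majority of the disinterested directors present (26 − 4 = 22). A majority of 22 is 12, so 12 affirmative votes are needed; 10 voted in favor. Not satisfied.

Invalid — vote requirement not satisfied.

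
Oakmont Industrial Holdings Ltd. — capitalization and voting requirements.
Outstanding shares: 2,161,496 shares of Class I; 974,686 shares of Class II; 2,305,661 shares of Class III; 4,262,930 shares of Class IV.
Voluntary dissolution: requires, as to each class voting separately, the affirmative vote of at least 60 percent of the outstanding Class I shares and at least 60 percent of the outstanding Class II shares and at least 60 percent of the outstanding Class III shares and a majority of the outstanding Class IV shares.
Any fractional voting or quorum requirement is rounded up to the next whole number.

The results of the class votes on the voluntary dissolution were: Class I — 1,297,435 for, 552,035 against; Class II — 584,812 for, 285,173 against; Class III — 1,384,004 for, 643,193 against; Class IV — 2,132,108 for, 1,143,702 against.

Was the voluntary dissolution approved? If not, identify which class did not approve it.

Class I: 3/5 of 2161496 = 1296897.60, rounded up to 1296898; 1,296,898 required, 1,297,435 in favor — approved.
Class II: 3/5 of 974686 = 584811.60, rounded up to 584812; 584,812 required, 584,812 in favor — approved.
Class III: 3/5 of 2305661 = 1383396.60, rounded up to 1383397; 1,383,397 required, 1,384,004 in favor — approved.
Class IV: a majority of 4262930 is 2131466; 2,131,466 required, 2,132,108 in favor — approved.

Approved — every class gave the required vote.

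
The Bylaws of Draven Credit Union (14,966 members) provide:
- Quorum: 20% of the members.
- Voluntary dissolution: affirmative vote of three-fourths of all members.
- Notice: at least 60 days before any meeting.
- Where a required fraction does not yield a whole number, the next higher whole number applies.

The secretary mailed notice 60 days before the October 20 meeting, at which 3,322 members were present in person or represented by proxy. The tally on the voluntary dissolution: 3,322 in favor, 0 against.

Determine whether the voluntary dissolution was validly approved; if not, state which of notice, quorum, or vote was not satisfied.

Invalid — vote requirement not satisfied.

Notice: 60 days given; 60 required. Satisfied.
Quorum: 20% of 14,966 = 2,993.20, rounded up to 2,994; 3,322 present. Satisfied.
Vote: requires three-fourths of all members (14,966); 3/4 of 14966 = 11224.50, rounded up to 11225, so 11,225 needed; 3,322 in favor. Not satisfied.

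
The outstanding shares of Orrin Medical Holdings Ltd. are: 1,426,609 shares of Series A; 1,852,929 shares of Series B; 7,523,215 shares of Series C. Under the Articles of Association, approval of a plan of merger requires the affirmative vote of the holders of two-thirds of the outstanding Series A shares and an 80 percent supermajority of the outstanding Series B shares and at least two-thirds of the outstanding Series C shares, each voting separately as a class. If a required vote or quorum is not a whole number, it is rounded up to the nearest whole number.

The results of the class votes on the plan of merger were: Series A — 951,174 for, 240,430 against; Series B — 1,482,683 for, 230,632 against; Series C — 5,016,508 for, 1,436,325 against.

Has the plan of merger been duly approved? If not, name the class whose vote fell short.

Approved — every class gave the required vote.

Series A: 2/3 of 1426609 = 951072.67, rounded up to 951073; 951,073 required, 951,174 in favor — approved.
Series B: 4/5 of 1852929 = 1482343.20, rounded up to 1482344; 1,482,344 required, 1,482,683 in favor — approved.
Series C: 2/3 of 7523215 = 5015476.67, rounded up to 5015477; 5,015,477 required, 5,016,508 in favor — approved.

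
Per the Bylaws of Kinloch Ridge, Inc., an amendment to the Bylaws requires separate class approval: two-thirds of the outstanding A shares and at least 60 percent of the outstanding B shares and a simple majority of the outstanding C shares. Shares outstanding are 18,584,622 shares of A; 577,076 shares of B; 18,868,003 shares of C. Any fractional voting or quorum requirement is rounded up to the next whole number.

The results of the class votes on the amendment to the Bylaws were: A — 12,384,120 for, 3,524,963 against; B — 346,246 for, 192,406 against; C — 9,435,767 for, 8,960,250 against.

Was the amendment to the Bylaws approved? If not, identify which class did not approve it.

A: 2/3 of 18584622 = 12389748; 12,389,748 required, 12,384,120 in favor — not approved.
B: 3/5 of 577076 = 346245.60, rounded up to 346246; 346,246 required, 346,246 in favor — approved.
C: a majority of 18868003 is 9434002; 9,434,002 required, 9,435,767 in favor — approved.

Not approved — the A shares did not give the required vote.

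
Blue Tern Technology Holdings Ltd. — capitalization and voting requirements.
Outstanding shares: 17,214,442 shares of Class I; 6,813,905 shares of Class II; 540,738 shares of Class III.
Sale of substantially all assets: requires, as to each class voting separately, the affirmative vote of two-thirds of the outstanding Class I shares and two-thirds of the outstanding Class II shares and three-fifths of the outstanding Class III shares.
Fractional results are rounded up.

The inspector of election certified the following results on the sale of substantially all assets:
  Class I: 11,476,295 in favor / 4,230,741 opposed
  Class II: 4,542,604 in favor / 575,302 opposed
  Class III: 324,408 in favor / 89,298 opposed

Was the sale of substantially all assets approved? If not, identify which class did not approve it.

Not approved — the Class III shares did not give the required vote.

Class I: 2/3 of 17214442 = 11476294.67, rounded up to 11476295; 11,476,295 required, 11,476,295 in favor — approved.
Class II: 2/3 of 6813905 = 4542603.33, rounded up to 4542604; 4,542,604 required, 4,542,604 in favor — approved.
Class III: 3/5 of 540738 = 324442.80, rounded up to 324443; 324,443 required, 324,408 in favor — not approved.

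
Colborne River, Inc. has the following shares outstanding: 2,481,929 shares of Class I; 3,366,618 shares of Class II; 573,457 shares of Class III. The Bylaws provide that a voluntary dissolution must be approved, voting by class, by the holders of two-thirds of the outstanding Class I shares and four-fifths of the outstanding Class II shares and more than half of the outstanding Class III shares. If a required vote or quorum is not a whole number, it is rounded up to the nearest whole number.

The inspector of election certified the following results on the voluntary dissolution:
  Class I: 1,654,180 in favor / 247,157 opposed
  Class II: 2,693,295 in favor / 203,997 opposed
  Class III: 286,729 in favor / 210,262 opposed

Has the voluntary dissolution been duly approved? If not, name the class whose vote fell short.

Class I: 2/3 of 2481929 = 1654619.33, rounded up to 1654620; 1,654,620 required, 1,654,180 in favor — not approved.
Class II: 4/5 of 3366618 = 2693294.40, rounded up to 2693295; 2,693,295 required, 2,693,295 in favor — approved.
Class III: a majority of 573457 is 286729; 286,729 required, 286,729 in favor — approved.

Not approved — the Class I shares did not give the required vote.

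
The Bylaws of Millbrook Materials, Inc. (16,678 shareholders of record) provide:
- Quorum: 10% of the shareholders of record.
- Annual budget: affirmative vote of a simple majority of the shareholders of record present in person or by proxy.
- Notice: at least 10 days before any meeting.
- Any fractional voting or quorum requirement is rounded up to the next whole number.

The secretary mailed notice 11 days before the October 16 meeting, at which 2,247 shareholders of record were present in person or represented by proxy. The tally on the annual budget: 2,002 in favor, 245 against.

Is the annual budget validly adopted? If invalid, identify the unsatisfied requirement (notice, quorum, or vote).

Notice: 11 days given; 10 required. Satisfied.
Quorum: 10% of 16,678 = 1,667.80, rounded up to 1,668; 2,247 present. Satisfied.
Vote: requires a majority of those present (2,247); a majority of 2247 is 1124, so 1,124 needed; 2,002 in favor. Satisfied.

Valid — all requirements satisfied.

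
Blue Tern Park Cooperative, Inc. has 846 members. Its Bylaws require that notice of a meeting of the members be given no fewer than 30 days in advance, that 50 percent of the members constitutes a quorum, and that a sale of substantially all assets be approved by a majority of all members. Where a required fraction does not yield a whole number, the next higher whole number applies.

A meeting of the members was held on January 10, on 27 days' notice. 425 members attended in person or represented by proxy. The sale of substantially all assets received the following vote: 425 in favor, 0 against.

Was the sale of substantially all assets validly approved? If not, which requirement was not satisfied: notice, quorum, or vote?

Notice: 27 days given; 30 required. Not satisfied.
Quorum: 50% of 846 = 423; 425 present. Satisfied.
Vote: requires a majority of all members (846); a majority of 846 is 424, so 424 needed; 425 in favor. Satisfied.

Invalid — notice requirement not satisfied.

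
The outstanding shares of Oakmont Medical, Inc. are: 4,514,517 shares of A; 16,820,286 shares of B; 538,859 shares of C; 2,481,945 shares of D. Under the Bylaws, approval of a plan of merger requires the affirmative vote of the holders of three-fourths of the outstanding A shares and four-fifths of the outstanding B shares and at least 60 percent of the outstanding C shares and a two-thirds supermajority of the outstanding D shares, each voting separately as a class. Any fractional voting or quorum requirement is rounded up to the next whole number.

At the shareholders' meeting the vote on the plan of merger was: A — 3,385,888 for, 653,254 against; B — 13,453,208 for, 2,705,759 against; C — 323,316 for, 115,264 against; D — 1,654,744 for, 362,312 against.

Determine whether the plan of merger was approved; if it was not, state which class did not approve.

A: 3/4 of 4514517 = 3385887.75, rounded up to 3385888; 3,385,888 required, 3,385,888 in favor — approved.
B: 4/5 of 16820286 = 13456228.80, rounded up to 13456229; 13,456,229 required, 13,453,208 in favor — not approved.
C: 3/5 of 538859 = 323315.40, rounded up to 323316; 323,316 required, 323,316 in favor — approved.
D: 2/3 of 2481945 = 1654630; 1,654,630 required, 1,654,744 in favor — approved.

Not approved — the B shares did not give the required vote.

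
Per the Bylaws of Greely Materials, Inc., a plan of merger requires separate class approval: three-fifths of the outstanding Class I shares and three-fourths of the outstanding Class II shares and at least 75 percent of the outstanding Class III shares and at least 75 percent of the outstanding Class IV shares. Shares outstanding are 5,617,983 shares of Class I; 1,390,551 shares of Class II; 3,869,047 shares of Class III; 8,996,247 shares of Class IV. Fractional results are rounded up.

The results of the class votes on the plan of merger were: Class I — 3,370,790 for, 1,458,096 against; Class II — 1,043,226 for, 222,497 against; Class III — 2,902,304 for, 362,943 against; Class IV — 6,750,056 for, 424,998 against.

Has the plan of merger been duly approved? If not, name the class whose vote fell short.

Class I: 3/5 of 5617983 = 3370789.80, rounded up to 3370790; 3,370,790 required, 3,370,790 in favor — approved.
Class II: 3/4 of 1390551 = 1042913.25, rounded up to 1042914; 1,042,914 required, 1,043,226 in favor — approved.
Class III: 3/4 of 3869047 = 2901785.25, rounded up to 2901786; 2,901,786 required, 2,902,304 in favor — approved.
Class IV: 3/4 of 8996247 = 6747185.25, rounded up to 6747186; 6,747,186 required, 6,750,056 in favor — approved.

Approved — every class gave the required vote.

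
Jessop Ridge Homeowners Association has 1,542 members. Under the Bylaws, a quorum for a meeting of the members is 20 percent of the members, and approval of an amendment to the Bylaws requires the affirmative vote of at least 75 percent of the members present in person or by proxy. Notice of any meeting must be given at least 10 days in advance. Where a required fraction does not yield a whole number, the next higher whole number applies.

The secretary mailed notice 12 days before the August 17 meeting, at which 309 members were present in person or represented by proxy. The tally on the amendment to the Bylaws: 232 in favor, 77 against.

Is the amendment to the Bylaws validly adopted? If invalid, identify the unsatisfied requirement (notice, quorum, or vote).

Notice: 12 days given; 10 required. Satisfied.
Quorum: 20% of 1,542 = 308.40, rounded up to 309; 309 present. Satisfied.
Vote: requires three-fourths of those present (309); 3/4 of 309 = 231.75, rounded up to 232, so 232 needed; 232 in favor. Satisfied.

Valid — all requirements satisfied.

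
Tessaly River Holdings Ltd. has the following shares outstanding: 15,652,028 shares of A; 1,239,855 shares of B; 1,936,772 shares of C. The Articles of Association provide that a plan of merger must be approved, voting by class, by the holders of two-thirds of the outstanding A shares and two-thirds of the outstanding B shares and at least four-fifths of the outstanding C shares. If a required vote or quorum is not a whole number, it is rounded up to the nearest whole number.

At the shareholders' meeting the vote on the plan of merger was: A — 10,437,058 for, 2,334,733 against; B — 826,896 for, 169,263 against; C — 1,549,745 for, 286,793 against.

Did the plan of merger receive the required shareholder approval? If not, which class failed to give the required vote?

Approved — every class gave the required vote.

A: 2/3 of 15652028 = 10434685.33, rounded up to 10434686; 10,434,686 required, 10,437,058 in favor — approved.
B: 2/3 of 1239855 = 826570; 826,570 required, 826,896 in favor — approved.
C: 4/5 of 1936772 = 1549417.60, rounded up to 1549418; 1,549,418 required, 1,549,745 in favor — approved.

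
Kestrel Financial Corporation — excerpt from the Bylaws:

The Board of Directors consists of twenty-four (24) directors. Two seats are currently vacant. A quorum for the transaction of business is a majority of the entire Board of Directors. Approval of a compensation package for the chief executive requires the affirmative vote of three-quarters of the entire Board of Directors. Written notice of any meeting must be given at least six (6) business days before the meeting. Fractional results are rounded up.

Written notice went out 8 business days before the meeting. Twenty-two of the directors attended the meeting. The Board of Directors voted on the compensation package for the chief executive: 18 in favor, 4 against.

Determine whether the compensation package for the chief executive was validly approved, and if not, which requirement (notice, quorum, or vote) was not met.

Valid — all requirements satisfied.

Notice: 8 business days given; 6 required (8 ≥ 6). Satisfied.
Quorum: 22 present; quorum is 13. Satisfied.
Vote: the compensation package for the chief executive requires three-fourths of the entire Board of Directors (24). 3/4 of 24 = 18, so 18 affirmative votes are needed; 18 voted in favor. Satisfied.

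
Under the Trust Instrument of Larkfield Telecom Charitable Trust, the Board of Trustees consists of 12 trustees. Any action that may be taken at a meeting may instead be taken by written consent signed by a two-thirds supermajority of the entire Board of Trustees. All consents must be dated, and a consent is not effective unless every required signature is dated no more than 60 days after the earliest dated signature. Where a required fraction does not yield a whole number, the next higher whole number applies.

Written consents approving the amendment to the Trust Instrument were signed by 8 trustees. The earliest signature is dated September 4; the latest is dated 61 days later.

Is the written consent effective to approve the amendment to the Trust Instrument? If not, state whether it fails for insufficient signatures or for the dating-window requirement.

Not effective — dating-window requirement not satisfied.

Signatures required: a two-thirds supermajority of 12 — 2/3 of 12 = 8, so 8 needed; 8 signed. Sufficient.
Dating window: the latest signature is 61 days after the earliest; the limit is 60 days. Outside the window.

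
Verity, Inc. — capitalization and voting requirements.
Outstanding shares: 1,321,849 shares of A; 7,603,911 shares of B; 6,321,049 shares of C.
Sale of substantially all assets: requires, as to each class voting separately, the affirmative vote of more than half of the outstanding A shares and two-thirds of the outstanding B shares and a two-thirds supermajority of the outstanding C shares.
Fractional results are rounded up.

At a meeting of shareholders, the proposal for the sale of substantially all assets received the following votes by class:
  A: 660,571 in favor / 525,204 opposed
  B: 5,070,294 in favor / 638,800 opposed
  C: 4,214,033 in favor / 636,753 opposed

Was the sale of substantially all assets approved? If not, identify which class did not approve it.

A: a majority of 1321849 is 660925; 660,925 required, 660,571 in favor — not approved.
B: 2/3 of 7603911 = 5069274; 5,069,274 required, 5,070,294 in favor — approved.
C: 2/3 of 6321049 = 4214032.67, rounded up to 4214033; 4,214,033 required, 4,214,033 in favor — approved.

Not approved — the A shares did not give the required vote.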